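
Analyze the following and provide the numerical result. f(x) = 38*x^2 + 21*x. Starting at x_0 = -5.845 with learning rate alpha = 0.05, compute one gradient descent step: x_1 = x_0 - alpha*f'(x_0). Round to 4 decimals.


We compute the gradient at x_0 and apply the update.
f'(x) = 76*x + 21
f'(-5.845) = 76*-5.845 + 21 = -423.22
x_1 = -5.845 - 0.05*-423.22 = 15.316


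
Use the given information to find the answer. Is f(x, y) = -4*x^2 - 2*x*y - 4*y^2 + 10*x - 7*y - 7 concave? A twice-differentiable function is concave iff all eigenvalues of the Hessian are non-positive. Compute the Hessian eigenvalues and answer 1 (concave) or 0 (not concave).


The Hessian of f(x,y) = -4*x^2 - 2*x*y - 4*y^2 + 10*x - 7*y - 7 is:
H = [[-8, -2], [-2, -8]]
Trace = -8 - 8 = -16
Determinant = -8*-8 - (-2)^2 = 60
Discriminant = (-16)^2 - 4*60 = 16.0
Eigenvalues: lambda_1 = -10.0, lambda_2 = -6.0
The function is concave.

1


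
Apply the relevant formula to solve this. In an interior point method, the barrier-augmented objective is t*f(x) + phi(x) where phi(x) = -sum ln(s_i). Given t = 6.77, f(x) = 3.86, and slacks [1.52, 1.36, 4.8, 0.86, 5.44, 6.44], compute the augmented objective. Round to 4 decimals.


Step 1: Compute log-barrier.
ln values: [0.4187, 0.3075, 1.5686, -0.1508, 1.6938, 1.8625]
phi = -(0.4187 + 0.3075 + 1.5686 - 0.1508 + 1.6938 + 1.8625) = -5.7003
Step 2: Compute augmented objective.
t*f(x) = 6.77*3.86 = 26.1322
Total = 26.1322 - 5.7003 = 20.4319


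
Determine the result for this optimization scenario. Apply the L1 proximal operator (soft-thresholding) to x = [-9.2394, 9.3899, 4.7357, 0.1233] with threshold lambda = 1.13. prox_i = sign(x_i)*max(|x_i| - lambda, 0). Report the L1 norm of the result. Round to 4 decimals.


Soft-thresholding with lambda = 1.13:
prox(-9.2394) = sign(-9.2394)*max(|-9.2394| - 1.13, 0) = -8.1094
prox(9.3899) = sign(9.3899)*max(|9.3899| - 1.13, 0) = 8.2599
prox(4.7357) = sign(4.7357)*max(|4.7357| - 1.13, 0) = 3.6057
prox(0.1233) = sign(0.1233)*max(|0.1233| - 1.13, 0) = 0.0
prox(x) = [-8.1094, 8.2599, 3.6057, 0.0]
||prox(x)||_1 = 8.1094 + 8.2599 + 3.6057 + 0.0 = 19.975


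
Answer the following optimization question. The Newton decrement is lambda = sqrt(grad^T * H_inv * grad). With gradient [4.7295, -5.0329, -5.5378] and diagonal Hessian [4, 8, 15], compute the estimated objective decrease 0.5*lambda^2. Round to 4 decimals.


Step 1: H is diagonal, so H^(-1) * g = [1.1824, -0.6291, -0.3692].
Step 2: g^T H^(-1) g = sum_i g_i^2 / H_ii
  = (4.7295)^2/4 + (-5.0329)^2/8 + (-5.5378)^2/15
  = 5.592 + 3.1663 + 2.0445 = 10.8028
Step 3: Objective decrease = 0.5 * g^T H^(-1) g = 5.4014


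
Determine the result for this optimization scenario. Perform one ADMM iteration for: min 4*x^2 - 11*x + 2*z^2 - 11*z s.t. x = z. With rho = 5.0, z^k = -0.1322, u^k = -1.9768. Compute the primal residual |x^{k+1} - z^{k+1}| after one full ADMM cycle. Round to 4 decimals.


ADMM iteration with rho = 5.0, z^k = -0.1322, u^k = -1.9768
Step 1: x-update.
Minimize 4*x^2 - 11*x + (5.0/2)*(x + 0.1322 - 1.9768)^2
FOC: (2*4 + 5.0)*x = 11 + 5.0*(-0.1322 + 1.9768)
x^{k+1} = 1.5556
Step 2: z-update.
Minimize 2*z^2 - 11*z + (5.0/2)*(1.5556 - z - 1.9768)^2
FOC: (2*2 + 5.0)*z = 11 + 5.0*(1.5556 - 1.9768)
z^{k+1} = 0.9882
Step 3: u-update.
u^{k+1} = -1.9768 + 1.5556 - 0.9882 = -1.4094
Step 4: Primal residual = |1.5556 - 0.9882| = 0.5674


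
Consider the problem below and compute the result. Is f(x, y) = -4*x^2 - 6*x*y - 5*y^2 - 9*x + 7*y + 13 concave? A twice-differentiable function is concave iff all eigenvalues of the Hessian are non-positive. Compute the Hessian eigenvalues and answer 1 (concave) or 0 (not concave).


The Hessian of f(x,y) = -4*x^2 - 6*x*y - 5*y^2 - 9*x + 7*y + 13 is:
H = [[-8, -6], [-6, -10]]
Trace = -8 - 10 = -18
Determinant = -8*-10 - (-6)^2 = 44
Discriminant = (-18)^2 - 4*44 = 148.0
Eigenvalues: lambda_1 = -15.0828, lambda_2 = -2.9172
The function is concave.

1


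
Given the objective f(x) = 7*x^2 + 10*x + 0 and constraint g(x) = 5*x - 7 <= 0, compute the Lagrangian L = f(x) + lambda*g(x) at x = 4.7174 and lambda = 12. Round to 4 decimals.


Step 1: Evaluate f(x).
f(4.7174) = 7*4.7174^2 + 10*4.7174 + 0 = 202.951
Step 2: Evaluate g(x).
g(4.7174) = 5*4.7174 - 7 = 16.587
Step 3: Compute Lagrangian.
L = 202.951 + 12*16.587 = 401.995


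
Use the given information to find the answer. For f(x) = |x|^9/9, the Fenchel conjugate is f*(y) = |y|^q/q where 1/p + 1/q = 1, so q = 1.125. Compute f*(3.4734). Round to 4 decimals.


The conjugate exponent q satisfies 1/p + 1/q = 1.
p = 9, so q = 9/(9 - 1) = 1.125
|y|^q = 3.4734^1.125 = 4.0583
f*(3.4734) = 4.0583 / 1.125 = 3.6074


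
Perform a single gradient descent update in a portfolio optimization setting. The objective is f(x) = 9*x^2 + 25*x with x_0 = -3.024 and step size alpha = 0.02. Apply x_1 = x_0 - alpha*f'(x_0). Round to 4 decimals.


We compute the gradient at x_0 and apply the update.
f'(x) = 18*x + 25
f'(-3.024) = 18*-3.024 + 25 = -29.432
x_1 = -3.024 - 0.02*-29.432 = -2.4354


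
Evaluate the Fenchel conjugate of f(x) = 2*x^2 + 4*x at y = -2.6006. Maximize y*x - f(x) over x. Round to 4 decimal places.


f*(y) = sup_x {y*x - a*x^2 - b*x} = sup_x {(y-b)*x - a*x^2}
FOC: (y - b) - 2a*x = 0 => x* = (y - b)/(2a)
x* = (-2.6006 - 4)/(2*2) = -1.6502
f*(-2.6006) = (y-b)^2/(4a) = (-2.6006 - 4)^2/(4*2)
= 43.5679/8 = 5.446


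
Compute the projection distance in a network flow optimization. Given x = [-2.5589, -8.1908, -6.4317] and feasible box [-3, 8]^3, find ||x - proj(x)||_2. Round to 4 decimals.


Project each component onto [-3, 8].
clip(-2.5589) = -2.5589, clip(-8.1908) = -3.0, clip(-6.4317) = -3.0
Projection = [-2.5589, -3.0, -3.0]
Squared diffs: [0.0, 26.9444, 11.7766]
Distance = sqrt(38.721) = 6.2226


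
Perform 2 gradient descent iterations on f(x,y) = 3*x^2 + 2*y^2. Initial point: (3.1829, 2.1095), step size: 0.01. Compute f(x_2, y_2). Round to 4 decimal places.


Gradient descent on f(x,y) = 3*x^2 + 2*y^2.
Starting point: (3.1829, 2.1095), alpha = 0.01
Step 1: grad_x = 2*3*3.1829 = 19.0974, grad_y = 2*2*2.1095 = 8.438
  x_1 = 3.1829 - 0.01*19.0974 = 2.9919
  y_1 = 2.1095 - 0.01*8.438 = 2.0251
Step 2: grad_x = 2*3*2.9919 = 17.9516, grad_y = 2*2*2.0251 = 8.1005
  x_2 = 2.9919 - 0.01*17.9516 = 2.8124
  y_2 = 2.0251 - 0.01*8.1005 = 1.9441
f(2.8124, 1.9441) = 3*2.8124^2 + 2*1.9441^2 = 31.2881


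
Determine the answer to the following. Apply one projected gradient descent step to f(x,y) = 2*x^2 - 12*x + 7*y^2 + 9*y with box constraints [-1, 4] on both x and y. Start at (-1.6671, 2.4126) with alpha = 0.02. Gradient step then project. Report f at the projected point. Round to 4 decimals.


Step 1: Compute gradient at (-1.6671, 2.4126).
grad_x = 2*2*-1.6671 - 12 = -18.6684
grad_y = 2*7*2.4126 + 9 = 42.7764
Step 2: Gradient step.
x_raw = -1.6671 - 0.02*-18.6684 = -1.2937
y_raw = 2.4126 - 0.02*42.7764 = 1.5571
Step 3: Project onto [-1, 4].
x_proj = clip(-1.2937) = -1.0
y_proj = clip(1.5571) = 1.5571
Step 4: Evaluate f.
f(-1.0, 1.5571) = 44.985


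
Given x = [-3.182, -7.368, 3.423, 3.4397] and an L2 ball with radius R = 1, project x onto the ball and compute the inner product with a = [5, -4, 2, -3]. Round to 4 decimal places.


Step 1: Compute ||x|| (intermediates to 6 decimals).
||x|| = sqrt((-3.182)^2 + (-7.368)^2 + 3.423^2 + 3.4397^2) = 9.378753
Step 2: Project.
Since ||x|| > R, scale = R/||x|| = 1/9.378753 = 0.106624, proj(x) = scale * x
proj(x) = [-0.339278, -0.785606, 0.364974, 0.366755]
Step 3: Dot product.
a^T * proj(x) = 5*(-0.339278) - 4*(-0.785606) + 2*0.364974 - 3*0.366755 = 1.0757


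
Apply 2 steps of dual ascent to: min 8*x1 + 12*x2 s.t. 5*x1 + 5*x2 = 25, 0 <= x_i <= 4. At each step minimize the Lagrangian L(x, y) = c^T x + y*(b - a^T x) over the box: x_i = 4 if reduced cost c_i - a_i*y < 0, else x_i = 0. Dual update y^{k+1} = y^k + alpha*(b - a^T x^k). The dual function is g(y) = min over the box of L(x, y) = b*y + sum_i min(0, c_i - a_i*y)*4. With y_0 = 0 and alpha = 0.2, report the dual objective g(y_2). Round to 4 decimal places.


Dual ascent for LP: min 8*x1 + 12*x2, 5*x1 + 5*x2 = 25, 0 <= x_i <= 4
Step 1: y^k = 0.0, reduced costs: (8.0, 12.0)
  x^k = (0.0, 0.0), subgradient = b - a^T x = 25.0
  y^{k+1} = 0.0 + 0.2*25.0 = 5.0
Step 2: y^k = 5.0, reduced costs: (-17.0, -13.0)
  x^k = (4.0, 4.0), subgradient = b - a^T x = -15.0
  y^{k+1} = 5.0 + 0.2*-15.0 = 2.0
Dual objective at y_2 = 2.0: reduced costs (-2.0, 2.0), box minimizer x = (4.0, 0.0)
g(y_2) = b*y + (c1 - a1*y)*x1 + (c2 - a2*y)*x2 = 25*2.0 + (-2.0)*4.0 + 2.0*0.0 = 50.0 - 8.0 + 0.0 = 42.0


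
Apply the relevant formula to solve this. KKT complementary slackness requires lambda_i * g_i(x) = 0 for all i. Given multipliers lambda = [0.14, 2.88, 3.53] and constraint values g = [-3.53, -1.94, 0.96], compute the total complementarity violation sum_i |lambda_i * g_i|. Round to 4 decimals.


KKT complementary slackness check:
lambda_1 * g_1 = 0.14 * -3.53 = -0.4942
lambda_2 * g_2 = 2.88 * -1.94 = -5.5872
lambda_3 * g_3 = 3.53 * 0.96 = 3.3888
Total violation = 0.4942 + 5.5872 + 3.3888 = 9.4702


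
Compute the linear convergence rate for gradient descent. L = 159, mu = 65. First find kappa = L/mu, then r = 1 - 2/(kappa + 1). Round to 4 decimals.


Step 1: Compute the condition number.
kappa = L/mu = 159/65 = 2.4462
Step 2: Compute the convergence rate.
r = 1 - 2/(kappa + 1) = 1 - 2*mu/(L + mu) = (L - mu)/(L + mu) = 94/224 = 0.4196


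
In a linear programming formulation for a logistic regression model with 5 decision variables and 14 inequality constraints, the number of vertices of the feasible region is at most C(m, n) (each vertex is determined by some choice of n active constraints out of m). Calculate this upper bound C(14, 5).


Each vertex corresponds to some choice of n active constraints out of m, so the number of vertices is at most C(m, n) = m! / (n!(m-n)!).
m = 14, n = 5
Numerator: 14 * 13 * 12 * 11 * 10
Denominator: 5! = 120
C(14, 5) = 2002


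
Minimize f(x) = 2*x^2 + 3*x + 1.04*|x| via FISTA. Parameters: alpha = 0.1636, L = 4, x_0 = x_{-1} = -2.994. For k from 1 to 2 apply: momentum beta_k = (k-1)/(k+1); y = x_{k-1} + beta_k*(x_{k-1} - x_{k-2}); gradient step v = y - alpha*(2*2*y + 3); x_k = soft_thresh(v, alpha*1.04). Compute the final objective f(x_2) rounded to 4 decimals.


FISTA on f(x) = 2*x^2 + 3*x + 1.04*|x|
L = 4, alpha = 0.1636
Iteration 1: beta = 0.0, y = -2.994 + 0.0*(-2.994 + 2.994) = -2.994
  grad(y) = -8.976, v = y - alpha*grad = -1.5255
  prox(v) = soft_thresh(-1.5255, 0.1701) = -1.3554
Iteration 2: beta = 0.3333, y = -1.3554 + 0.3333*(-1.3554 + 2.994) = -0.8092
  grad(y) = -0.2367, v = y - alpha*grad = -0.7705
  prox(v) = soft_thresh(-0.7705, 0.1701) = -0.6003
f(x_2) = 2*(-0.6003)^2 + 3*(-0.6003) + 1.04*|-0.6003| = -0.4559


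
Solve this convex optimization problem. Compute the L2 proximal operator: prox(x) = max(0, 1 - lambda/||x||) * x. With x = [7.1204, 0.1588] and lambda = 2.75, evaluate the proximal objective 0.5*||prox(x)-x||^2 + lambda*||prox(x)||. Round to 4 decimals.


Step 1: Compute ||x||.
||x|| = 7.1222
Step 2: Compute scaling factor.
scale = max(0, 1 - 2.75/7.1222) = 0.6139
Step 3: prox(x) = [4.3711, 0.0975]
||prox(x)|| = 4.3722
Step 4: Proximal objective.
0.5*||prox-x||^2 = 3.7813
lambda*||prox|| = 12.0236
Total = 15.8047


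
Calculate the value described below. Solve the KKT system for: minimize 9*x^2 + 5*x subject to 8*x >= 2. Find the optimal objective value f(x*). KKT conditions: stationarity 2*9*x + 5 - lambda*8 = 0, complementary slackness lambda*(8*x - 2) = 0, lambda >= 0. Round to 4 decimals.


Step 1: Try lambda = 0 (constraint inactive).
x_unc = -5/(2*9) = -0.2778
Check: 8*-0.2778 = -2.2224 < 2 -- violated!
Step 2: Constraint must be active: 8*x = 2
x* = 2/8 = 0.25
lambda = (2*9*0.25 + 5)/8 = 1.1875
Step 3: Compute optimal value.
f(x*) = 9*0.25^2 + 5*0.25 = 1.8125


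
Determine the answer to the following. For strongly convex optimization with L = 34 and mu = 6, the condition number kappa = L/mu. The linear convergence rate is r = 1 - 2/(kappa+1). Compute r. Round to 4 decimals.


Step 1: Compute the condition number.
kappa = L/mu = 34/6 = 5.6667
Step 2: Compute the convergence rate.
r = 1 - 2/(kappa + 1) = 1 - 2*mu/(L + mu) = (L - mu)/(L + mu) = 28/40 = 0.7


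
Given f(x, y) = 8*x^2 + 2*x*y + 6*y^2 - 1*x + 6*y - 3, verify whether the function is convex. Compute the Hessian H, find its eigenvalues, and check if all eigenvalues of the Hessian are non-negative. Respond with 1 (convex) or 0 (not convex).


The Hessian of f(x,y) = 8*x^2 + 2*x*y + 6*y^2 - 1*x + 6*y - 3 is:
H = [[16, 2], [2, 12]]
Trace = 16 + 12 = 28
Determinant = 16*12 - (2)^2 = 188
Discriminant = (28)^2 - 4*188 = 32.0
Eigenvalues: lambda_1 = 11.1716, lambda_2 = 16.8284
The function is convex.

1


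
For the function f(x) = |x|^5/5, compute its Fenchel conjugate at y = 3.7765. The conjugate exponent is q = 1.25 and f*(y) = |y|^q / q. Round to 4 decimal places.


The conjugate exponent q satisfies 1/p + 1/q = 1.
p = 5, so q = 5/(5 - 1) = 1.25
|y|^q = 3.7765^1.25 = 5.2646
f*(3.7765) = 5.2646 / 1.25 = 4.2116


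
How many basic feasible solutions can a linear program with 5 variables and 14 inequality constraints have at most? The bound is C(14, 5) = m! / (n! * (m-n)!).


Each vertex corresponds to some choice of n active constraints out of m, so the number of vertices is at most C(m, n) = m! / (n!(m-n)!).
m = 14, n = 5
Numerator: 14 * 13 * 12 * 11 * 10
Denominator: 5! = 120
C(14, 5) = 2002


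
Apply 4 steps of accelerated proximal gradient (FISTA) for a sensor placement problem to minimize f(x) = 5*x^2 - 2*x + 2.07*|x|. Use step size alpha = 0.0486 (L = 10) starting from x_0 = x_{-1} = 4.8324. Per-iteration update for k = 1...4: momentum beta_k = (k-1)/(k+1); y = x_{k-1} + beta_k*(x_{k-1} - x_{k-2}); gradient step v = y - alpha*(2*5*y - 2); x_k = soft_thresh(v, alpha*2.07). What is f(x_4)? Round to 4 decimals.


FISTA on f(x) = 5*x^2 - 2*x + 2.07*|x|
L = 10, alpha = 0.0486
Iteration 1: beta = 0.0, y = 4.8324 + 0.0*(4.8324 - 4.8324) = 4.8324
  grad(y) = 46.324, v = y - alpha*grad = 2.5811
  prox(v) = soft_thresh(2.5811, 0.1006) = 2.4805
Iteration 2: beta = 0.3333, y = 2.4805 + 0.3333*(2.4805 - 4.8324) = 1.6965
  grad(y) = 14.9647, v = y - alpha*grad = 0.9692
  prox(v) = soft_thresh(0.9692, 0.1006) = 0.8686
Iteration 3: beta = 0.5, y = 0.8686 + 0.5*(0.8686 - 2.4805) = 0.0626
  grad(y) = -1.3735, v = y - alpha*grad = 0.1294
  prox(v) = soft_thresh(0.1294, 0.1006) = 0.0288
Iteration 4: beta = 0.6, y = 0.0288 + 0.6*(0.0288 - 0.8686) = -0.4751
  grad(y) = -6.7507, v = y - alpha*grad = -0.147
  prox(v) = soft_thresh(-0.147, 0.1006) = -0.0464
f(x_4) = 5*(-0.0464)^2 - 2*(-0.0464) + 2.07*|-0.0464| = 0.1995


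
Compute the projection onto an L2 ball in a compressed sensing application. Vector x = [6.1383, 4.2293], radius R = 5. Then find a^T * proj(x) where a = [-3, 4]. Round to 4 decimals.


Step 1: Compute ||x|| (intermediates to 6 decimals).
||x|| = sqrt(6.1383^2 + 4.2293^2) = 7.454241
Step 2: Project.
Since ||x|| > R, scale = R/||x|| = 5/7.454241 = 0.670759, proj(x) = scale * x
proj(x) = [4.11732, 2.836841]
Step 3: Dot product.
a^T * proj(x) = -3*4.11732 + 4*2.836841 = -1.0046


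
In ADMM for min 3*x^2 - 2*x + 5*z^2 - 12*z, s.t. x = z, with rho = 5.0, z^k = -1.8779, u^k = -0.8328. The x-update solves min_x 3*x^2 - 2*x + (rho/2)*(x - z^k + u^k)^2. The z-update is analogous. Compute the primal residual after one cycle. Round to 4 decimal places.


ADMM iteration with rho = 5.0, z^k = -1.8779, u^k = -0.8328
Step 1: x-update.
Minimize 3*x^2 - 2*x + (5.0/2)*(x + 1.8779 - 0.8328)^2
FOC: (2*3 + 5.0)*x = 2 + 5.0*(-1.8779 + 0.8328)
x^{k+1} = -0.2932
Step 2: z-update.
Minimize 5*z^2 - 12*z + (5.0/2)*(-0.2932 - z - 0.8328)^2
FOC: (2*5 + 5.0)*z = 12 + 5.0*(-0.2932 - 0.8328)
z^{k+1} = 0.4247
Step 3: u-update.
u^{k+1} = -0.8328 - 0.2932 - 0.4247 = -1.5507
Step 4: Primal residual = |-0.2932 - 0.4247| = 0.7179


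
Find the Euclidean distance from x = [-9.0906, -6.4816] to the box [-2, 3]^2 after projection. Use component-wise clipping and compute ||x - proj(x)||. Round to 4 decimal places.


Project each component onto [-2, 3].
clip(-9.0906) = -2.0, clip(-6.4816) = -2.0
Projection = [-2.0, -2.0]
Squared diffs: [50.2766, 20.0847]
Distance = sqrt(70.3613) = 8.3882


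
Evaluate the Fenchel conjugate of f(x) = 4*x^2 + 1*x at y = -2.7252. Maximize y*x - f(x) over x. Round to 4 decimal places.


f*(y) = sup_x {y*x - a*x^2 - b*x} = sup_x {(y-b)*x - a*x^2}
FOC: (y - b) - 2a*x = 0 => x* = (y - b)/(2a)
x* = (-2.7252 - 1)/(2*4) = -0.4657
f*(-2.7252) = (y-b)^2/(4a) = (-2.7252 - 1)^2/(4*4)
= 13.8771/16 = 0.8673


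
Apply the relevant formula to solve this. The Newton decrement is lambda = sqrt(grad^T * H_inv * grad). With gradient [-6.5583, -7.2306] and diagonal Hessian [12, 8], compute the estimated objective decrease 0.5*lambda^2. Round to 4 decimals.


Step 1: H is diagonal, so H^(-1) * g = [-0.5465, -0.9038].
Step 2: g^T H^(-1) g = sum_i g_i^2 / H_ii
  = (-6.5583)^2/12 + (-7.2306)^2/8
  = 3.5843 + 6.5352 = 10.1195
Step 3: Objective decrease = 0.5 * g^T H^(-1) g = 5.0597


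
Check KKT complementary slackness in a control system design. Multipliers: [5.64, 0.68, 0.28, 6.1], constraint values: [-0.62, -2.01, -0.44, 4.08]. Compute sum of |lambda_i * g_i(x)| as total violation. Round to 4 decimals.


KKT complementary slackness check:
lambda_1 * g_1 = 5.64 * -0.62 = -3.4968
lambda_2 * g_2 = 0.68 * -2.01 = -1.3668
lambda_3 * g_3 = 0.28 * -0.44 = -0.1232
lambda_4 * g_4 = 6.1 * 4.08 = 24.888
Total violation = 3.4968 + 1.3668 + 0.1232 + 24.888 = 29.8748


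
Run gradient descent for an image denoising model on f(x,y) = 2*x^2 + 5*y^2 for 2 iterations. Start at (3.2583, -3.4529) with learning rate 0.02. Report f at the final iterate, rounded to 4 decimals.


Gradient descent on f(x,y) = 2*x^2 + 5*y^2.
Starting point: (3.2583, -3.4529), alpha = 0.02
Step 1: grad_x = 2*2*3.2583 = 13.0332, grad_y = 2*5*-3.4529 = -34.529
  x_1 = 3.2583 - 0.02*13.0332 = 2.9976
  y_1 = -3.4529 - 0.02*-34.529 = -2.7623
Step 2: grad_x = 2*2*2.9976 = 11.9905, grad_y = 2*5*-2.7623 = -27.6232
  x_2 = 2.9976 - 0.02*11.9905 = 2.7578
  y_2 = -2.7623 - 0.02*-27.6232 = -2.2099
f(2.7578, -2.2099) = 2*2.7578^2 + 5*(-2.2099)^2 = 39.6285


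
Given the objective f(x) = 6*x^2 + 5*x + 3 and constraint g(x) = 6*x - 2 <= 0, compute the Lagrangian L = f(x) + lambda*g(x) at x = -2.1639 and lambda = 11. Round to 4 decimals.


Step 1: Evaluate f(x).
f(-2.1639) = 6*(-2.1639)^2 + 5*(-2.1639) + 3 = 20.2753
Step 2: Evaluate g(x).
g(-2.1639) = 6*-2.1639 - 2 = -14.9834
Step 3: Compute Lagrangian.
L = 20.2753 + 11*-14.9834 = -144.5421


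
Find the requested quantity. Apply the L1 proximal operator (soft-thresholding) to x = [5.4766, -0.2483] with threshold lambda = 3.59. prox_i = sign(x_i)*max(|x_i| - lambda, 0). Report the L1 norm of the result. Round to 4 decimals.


Soft-thresholding with lambda = 3.59:
prox(5.4766) = sign(5.4766)*max(|5.4766| - 3.59, 0) = 1.8866
prox(-0.2483) = sign(-0.2483)*max(|-0.2483| - 3.59, 0) = 0.0
prox(x) = [1.8866, 0.0]
||prox(x)||_1 = 1.8866 + 0.0 = 1.8866


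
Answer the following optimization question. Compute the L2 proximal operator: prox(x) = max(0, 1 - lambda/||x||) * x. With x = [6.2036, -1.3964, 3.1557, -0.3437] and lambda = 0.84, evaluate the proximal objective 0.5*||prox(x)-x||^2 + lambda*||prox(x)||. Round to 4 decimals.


Step 1: Compute ||x||.
||x|| = 7.1071
Step 2: Compute scaling factor.
scale = max(0, 1 - 0.84/7.1071) = 0.8818
Step 3: prox(x) = [5.4704, -1.2314, 2.7827, -0.3031]
||prox(x)|| = 6.2671
Step 4: Proximal objective.
0.5*||prox-x||^2 = 0.3528
lambda*||prox|| = 5.2644
Total = 5.6172


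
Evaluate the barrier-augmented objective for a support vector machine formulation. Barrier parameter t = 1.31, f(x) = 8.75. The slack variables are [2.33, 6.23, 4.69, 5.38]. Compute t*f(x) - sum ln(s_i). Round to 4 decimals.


Step 1: Compute log-barrier.
ln values: [0.8459, 1.8294, 1.5454, 1.6827]
phi = -(0.8459 + 1.8294 + 1.5454 + 1.6827) = -5.9034
Step 2: Compute augmented objective.
t*f(x) = 1.31*8.75 = 11.4625
Total = 11.4625 - 5.9034 = 5.5591


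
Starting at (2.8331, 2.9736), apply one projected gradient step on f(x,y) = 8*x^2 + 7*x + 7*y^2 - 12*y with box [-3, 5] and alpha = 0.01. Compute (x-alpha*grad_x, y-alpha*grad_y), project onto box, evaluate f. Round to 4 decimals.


Step 1: Compute gradient at (2.8331, 2.9736).
grad_x = 2*8*2.8331 + 7 = 52.3296
grad_y = 2*7*2.9736 - 12 = 29.6304
Step 2: Gradient step.
x_raw = 2.8331 - 0.01*52.3296 = 2.3098
y_raw = 2.9736 - 0.01*29.6304 = 2.6773
Step 3: Project onto [-3, 5].
x_proj = clip(2.3098) = 2.3098
y_proj = clip(2.6773) = 2.6773
Step 4: Evaluate f.
f(2.3098, 2.6773) = 76.898


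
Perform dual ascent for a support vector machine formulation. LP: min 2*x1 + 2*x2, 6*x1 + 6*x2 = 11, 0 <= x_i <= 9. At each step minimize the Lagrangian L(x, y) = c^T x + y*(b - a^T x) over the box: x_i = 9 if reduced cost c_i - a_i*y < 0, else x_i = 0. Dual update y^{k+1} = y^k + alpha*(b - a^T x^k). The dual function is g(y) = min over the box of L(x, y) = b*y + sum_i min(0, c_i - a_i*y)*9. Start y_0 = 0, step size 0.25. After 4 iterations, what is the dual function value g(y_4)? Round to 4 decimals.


Dual ascent for LP: min 2*x1 + 2*x2, 6*x1 + 6*x2 = 11, 0 <= x_i <= 9
Step 1: y^k = 0.0, reduced costs: (2.0, 2.0)
  x^k = (0.0, 0.0), subgradient = b - a^T x = 11.0
  y^{k+1} = 0.0 + 0.25*11.0 = 2.75
Step 2: y^k = 2.75, reduced costs: (-14.5, -14.5)
  x^k = (9.0, 9.0), subgradient = b - a^T x = -97.0
  y^{k+1} = 2.75 + 0.25*-97.0 = -21.5
Step 3: y^k = -21.5, reduced costs: (131.0, 131.0)
  x^k = (0.0, 0.0), subgradient = b - a^T x = 11.0
  y^{k+1} = -21.5 + 0.25*11.0 = -18.75
Step 4: y^k = -18.75, reduced costs: (114.5, 114.5)
  x^k = (0.0, 0.0), subgradient = b - a^T x = 11.0
  y^{k+1} = -18.75 + 0.25*11.0 = -16.0
Dual objective at y_4 = -16.0: reduced costs (98.0, 98.0), box minimizer x = (0.0, 0.0)
g(y_4) = b*y + (c1 - a1*y)*x1 + (c2 - a2*y)*x2 = 11*(-16.0) + 98.0*0.0 + 98.0*0.0 = -176.0 + 0.0 + 0.0 = -176.0


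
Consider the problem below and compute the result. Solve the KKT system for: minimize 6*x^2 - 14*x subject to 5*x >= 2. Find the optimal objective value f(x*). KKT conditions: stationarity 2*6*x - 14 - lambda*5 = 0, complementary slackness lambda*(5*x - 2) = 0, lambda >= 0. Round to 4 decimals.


Step 1: Try lambda = 0 (constraint inactive).
Stationarity: 2*6*x - 14 = 0
x* = 14/(2*6) = 7/6 = 1.1667 (rounded; the exact value 7/6 is used below)
Check constraint: 5*1.1667 = 5.8335 >= 2 -- satisfied.
Step 2: Compute optimal value.
f(x*) = 6*(7/6)^2 - 14*(7/6) = -8.1667


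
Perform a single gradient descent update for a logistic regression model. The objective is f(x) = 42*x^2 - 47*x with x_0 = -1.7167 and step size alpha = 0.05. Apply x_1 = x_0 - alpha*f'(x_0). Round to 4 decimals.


We compute the gradient at x_0 and apply the update.
f'(x) = 84*x - 47
f'(-1.7167) = 84*-1.7167 - 47 = -191.2028
x_1 = -1.7167 - 0.05*-191.2028 = 7.8434


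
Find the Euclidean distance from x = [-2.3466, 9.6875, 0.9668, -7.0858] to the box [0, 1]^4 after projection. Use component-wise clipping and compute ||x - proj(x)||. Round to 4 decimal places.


Project each component onto [0, 1].
clip(-2.3466) = 0.0, clip(9.6875) = 1.0, clip(0.9668) = 0.9668, clip(-7.0858) = 0.0
Projection = [0.0, 1.0, 0.9668, 0.0]
Squared diffs: [5.5065, 75.4727, 0.0, 50.2086]
Distance = sqrt(131.1878) = 11.4537


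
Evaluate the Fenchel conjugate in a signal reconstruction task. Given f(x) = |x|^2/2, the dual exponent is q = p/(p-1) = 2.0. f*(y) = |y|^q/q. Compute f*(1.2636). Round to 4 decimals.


The conjugate exponent q satisfies 1/p + 1/q = 1.
p = 2, so q = 2/(2 - 1) = 2.0
|y|^q = 1.2636^2.0 = 1.5967
f*(1.2636) = 1.5967 / 2.0 = 0.7983


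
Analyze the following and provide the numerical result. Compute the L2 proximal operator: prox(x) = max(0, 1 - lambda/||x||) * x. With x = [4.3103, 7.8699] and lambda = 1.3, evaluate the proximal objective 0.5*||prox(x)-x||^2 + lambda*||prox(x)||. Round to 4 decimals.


Step 1: Compute ||x||.
||x|| = 8.973
Step 2: Compute scaling factor.
scale = max(0, 1 - 1.3/8.973) = 0.8551
Step 3: prox(x) = [3.6858, 6.7297]
||prox(x)|| = 7.673
Step 4: Proximal objective.
0.5*||prox-x||^2 = 0.845
lambda*||prox|| = 9.9749
Total = 10.8198


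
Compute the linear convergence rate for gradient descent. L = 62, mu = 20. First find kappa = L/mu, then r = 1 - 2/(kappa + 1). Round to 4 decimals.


Step 1: Compute the condition number.
kappa = L/mu = 62/20 = 3.1
Step 2: Compute the convergence rate.
r = 1 - 2/(kappa + 1) = 1 - 2*mu/(L + mu) = (L - mu)/(L + mu) = 42/82 = 0.5122


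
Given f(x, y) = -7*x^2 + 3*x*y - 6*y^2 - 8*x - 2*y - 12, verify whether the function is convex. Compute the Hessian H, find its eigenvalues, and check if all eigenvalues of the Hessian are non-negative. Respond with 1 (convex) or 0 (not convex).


The Hessian of f(x,y) = -7*x^2 + 3*x*y - 6*y^2 - 8*x - 2*y - 12 is:
H = [[-14, 3], [3, -12]]
Trace = -14 - 12 = -26
Determinant = -14*-12 - (3)^2 = 159
Discriminant = (-26)^2 - 4*159 = 40.0
Eigenvalues: lambda_1 = -16.1623, lambda_2 = -9.8377
The function is not convex.

0


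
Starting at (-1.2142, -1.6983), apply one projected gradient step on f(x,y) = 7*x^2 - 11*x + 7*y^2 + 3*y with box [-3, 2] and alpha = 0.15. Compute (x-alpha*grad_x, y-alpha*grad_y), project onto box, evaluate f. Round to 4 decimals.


Step 1: Compute gradient at (-1.2142, -1.6983).
grad_x = 2*7*-1.2142 - 11 = -27.9988
grad_y = 2*7*-1.6983 + 3 = -20.7762
Step 2: Gradient step.
x_raw = -1.2142 - 0.15*-27.9988 = 2.9856
y_raw = -1.6983 - 0.15*-20.7762 = 1.4181
Step 3: Project onto [-3, 2].
x_proj = clip(2.9856) = 2.0
y_proj = clip(1.4181) = 1.4181
Step 4: Evaluate f.
f(2.0, 1.4181) = 24.332


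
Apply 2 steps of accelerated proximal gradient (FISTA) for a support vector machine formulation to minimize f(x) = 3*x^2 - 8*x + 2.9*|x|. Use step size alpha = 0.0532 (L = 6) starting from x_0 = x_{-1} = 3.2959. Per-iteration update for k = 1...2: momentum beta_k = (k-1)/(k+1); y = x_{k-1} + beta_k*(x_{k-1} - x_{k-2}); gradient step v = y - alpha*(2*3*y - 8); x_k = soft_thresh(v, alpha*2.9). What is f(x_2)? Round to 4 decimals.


FISTA on f(x) = 3*x^2 - 8*x + 2.9*|x|
L = 6, alpha = 0.0532
Iteration 1: beta = 0.0, y = 3.2959 + 0.0*(3.2959 - 3.2959) = 3.2959
  grad(y) = 11.7754, v = y - alpha*grad = 2.6694
  prox(v) = soft_thresh(2.6694, 0.1543) = 2.5152
Iteration 2: beta = 0.3333, y = 2.5152 + 0.3333*(2.5152 - 3.2959) = 2.2549
  grad(y) = 5.5295, v = y - alpha*grad = 1.9608
  prox(v) = soft_thresh(1.9608, 0.1543) = 1.8065
f(x_2) = 3*1.8065^2 - 8*1.8065 + 2.9*|1.8065| = 0.577


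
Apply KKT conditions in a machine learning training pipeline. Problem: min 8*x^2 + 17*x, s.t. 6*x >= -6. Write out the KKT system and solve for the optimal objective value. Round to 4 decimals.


Step 1: Try lambda = 0 (constraint inactive).
x_unc = -17/(2*8) = -1.0625
Check: 6*-1.0625 = -6.375 < -6 -- violated!
Step 2: Constraint must be active: 6*x = -6
x* = -6/6 = -1.0
lambda = (2*8*(-1.0) + 17)/6 = 0.1667
Step 3: Compute optimal value.
f(x*) = 8*(-1.0)^2 + 17*(-1.0) = -9.0


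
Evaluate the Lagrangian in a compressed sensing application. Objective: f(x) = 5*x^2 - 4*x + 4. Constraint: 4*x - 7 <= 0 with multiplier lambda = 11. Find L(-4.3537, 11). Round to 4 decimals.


Step 1: Evaluate f(x).
f(-4.3537) = 5*(-4.3537)^2 - 4*(-4.3537) + 4 = 116.1883
Step 2: Evaluate g(x).
g(-4.3537) = 4*-4.3537 - 7 = -24.4148
Step 3: Compute Lagrangian.
L = 116.1883 + 11*-24.4148 = -152.3745


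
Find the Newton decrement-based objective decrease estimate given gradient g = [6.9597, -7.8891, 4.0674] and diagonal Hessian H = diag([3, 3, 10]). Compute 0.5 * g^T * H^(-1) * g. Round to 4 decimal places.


Step 1: H is diagonal, so H^(-1) * g = [2.3199, -2.6297, 0.4067].
Step 2: g^T H^(-1) g = sum_i g_i^2 / H_ii
  = (6.9597)^2/3 + (-7.8891)^2/3 + (4.0674)^2/10
  = 16.1458 + 20.746 + 1.6544 = 38.5461
Step 3: Objective decrease = 0.5 * g^T H^(-1) g = 19.2731


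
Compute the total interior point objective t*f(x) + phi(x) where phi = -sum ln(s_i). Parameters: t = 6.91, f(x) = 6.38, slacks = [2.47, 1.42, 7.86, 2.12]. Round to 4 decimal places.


Step 1: Compute log-barrier.
ln values: [0.9042, 0.3507, 2.0618, 0.7514]
phi = -(0.9042 + 0.3507 + 2.0618 + 0.7514) = -4.0681
Step 2: Compute augmented objective.
t*f(x) = 6.91*6.38 = 44.0858
Total = 44.0858 - 4.0681 = 40.0177


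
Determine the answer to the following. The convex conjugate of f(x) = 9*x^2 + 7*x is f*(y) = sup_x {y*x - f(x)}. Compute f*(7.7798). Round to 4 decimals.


f*(y) = sup_x {y*x - a*x^2 - b*x} = sup_x {(y-b)*x - a*x^2}
FOC: (y - b) - 2a*x = 0 => x* = (y - b)/(2a)
x* = (7.7798 - 7)/(2*9) = 0.0433
f*(7.7798) = (y-b)^2/(4a) = (7.7798 - 7)^2/(4*9)
= 0.6081/36 = 0.0169


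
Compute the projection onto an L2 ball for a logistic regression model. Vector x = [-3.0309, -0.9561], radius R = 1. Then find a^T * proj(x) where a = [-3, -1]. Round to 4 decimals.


Step 1: Compute ||x|| (intermediates to 6 decimals).
||x|| = sqrt((-3.0309)^2 + (-0.9561)^2) = 3.178126
Step 2: Project.
Since ||x|| > R, scale = R/||x|| = 1/3.178126 = 0.314651, proj(x) = scale * x
proj(x) = [-0.953676, -0.300838]
Step 3: Dot product.
a^T * proj(x) = -3*(-0.953676) - 1*(-0.300838) = 3.1619


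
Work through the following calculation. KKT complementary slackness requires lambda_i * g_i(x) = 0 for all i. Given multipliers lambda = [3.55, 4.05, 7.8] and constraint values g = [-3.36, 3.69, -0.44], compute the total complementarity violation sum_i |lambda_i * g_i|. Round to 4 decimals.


KKT complementary slackness check:
lambda_1 * g_1 = 3.55 * -3.36 = -11.928
lambda_2 * g_2 = 4.05 * 3.69 = 14.9445
lambda_3 * g_3 = 7.8 * -0.44 = -3.432
Total violation = 11.928 + 14.9445 + 3.432 = 30.3045


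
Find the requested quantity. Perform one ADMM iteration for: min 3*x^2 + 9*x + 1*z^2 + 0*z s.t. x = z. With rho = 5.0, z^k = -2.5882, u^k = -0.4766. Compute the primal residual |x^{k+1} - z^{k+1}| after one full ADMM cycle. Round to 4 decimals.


ADMM iteration with rho = 5.0, z^k = -2.5882, u^k = -0.4766
Step 1: x-update.
Minimize 3*x^2 + 9*x + (5.0/2)*(x + 2.5882 - 0.4766)^2
FOC: (2*3 + 5.0)*x = -9 + 5.0*(-2.5882 + 0.4766)
x^{k+1} = -1.778
Step 2: z-update.
Minimize 1*z^2 + 0*z + (5.0/2)*(-1.778 - z - 0.4766)^2
FOC: (2*1 + 5.0)*z = 0 + 5.0*(-1.778 - 0.4766)
z^{k+1} = -1.6104
Step 3: u-update.
u^{k+1} = -0.4766 - 1.778 + 1.6104 = -0.6442
Step 4: Primal residual = |-1.778 + 1.6104| = 0.1676


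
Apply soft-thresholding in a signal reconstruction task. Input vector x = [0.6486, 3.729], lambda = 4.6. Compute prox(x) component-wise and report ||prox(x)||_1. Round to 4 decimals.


Soft-thresholding with lambda = 4.6:
prox(0.6486) = sign(0.6486)*max(|0.6486| - 4.6, 0) = 0.0
prox(3.729) = sign(3.729)*max(|3.729| - 4.6, 0) = 0.0
prox(x) = [0.0, 0.0]
||prox(x)||_1 = 0.0 + 0.0 = 0.0


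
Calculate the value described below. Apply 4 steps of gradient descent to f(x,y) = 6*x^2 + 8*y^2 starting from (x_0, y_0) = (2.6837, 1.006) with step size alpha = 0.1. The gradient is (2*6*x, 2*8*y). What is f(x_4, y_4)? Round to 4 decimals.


Gradient descent on f(x,y) = 6*x^2 + 8*y^2.
Starting point: (2.6837, 1.006), alpha = 0.1
Step 1: grad_x = 2*6*2.6837 = 32.2044, grad_y = 2*8*1.006 = 16.096
  x_1 = 2.6837 - 0.1*32.2044 = -0.5367
  y_1 = 1.006 - 0.1*16.096 = -0.6036
Step 2: grad_x = 2*6*-0.5367 = -6.4409, grad_y = 2*8*-0.6036 = -9.6576
  x_2 = -0.5367 - 0.1*-6.4409 = 0.1073
  y_2 = -0.6036 - 0.1*-9.6576 = 0.3622
Step 3: grad_x = 2*6*0.1073 = 1.2882, grad_y = 2*8*0.3622 = 5.7946
  x_3 = 0.1073 - 0.1*1.2882 = -0.0215
  y_3 = 0.3622 - 0.1*5.7946 = -0.2173
Step 4: grad_x = 2*6*-0.0215 = -0.2576, grad_y = 2*8*-0.2173 = -3.4767
  x_4 = -0.0215 - 0.1*-0.2576 = 0.0043
  y_4 = -0.2173 - 0.1*-3.4767 = 0.1304
f(0.0043, 0.1304) = 6*0.0043^2 + 8*0.1304^2 = 0.1361


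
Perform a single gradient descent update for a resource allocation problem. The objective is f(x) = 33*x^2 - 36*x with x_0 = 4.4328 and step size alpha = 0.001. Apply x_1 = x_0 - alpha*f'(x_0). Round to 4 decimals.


We compute the gradient at x_0 and apply the update.
f'(x) = 66*x - 36
f'(4.4328) = 66*4.4328 - 36 = 256.5648
x_1 = 4.4328 - 0.001*256.5648 = 4.1762


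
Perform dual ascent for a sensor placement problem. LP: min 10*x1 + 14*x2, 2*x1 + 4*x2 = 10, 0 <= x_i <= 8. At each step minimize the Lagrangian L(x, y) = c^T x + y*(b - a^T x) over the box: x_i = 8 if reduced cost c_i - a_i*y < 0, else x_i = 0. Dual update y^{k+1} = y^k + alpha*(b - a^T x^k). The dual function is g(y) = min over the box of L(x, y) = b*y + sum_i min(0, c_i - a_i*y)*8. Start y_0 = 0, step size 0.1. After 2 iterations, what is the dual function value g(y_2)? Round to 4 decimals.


Dual ascent for LP: min 10*x1 + 14*x2, 2*x1 + 4*x2 = 10, 0 <= x_i <= 8
Step 1: y^k = 0.0, reduced costs: (10.0, 14.0)
  x^k = (0.0, 0.0), subgradient = b - a^T x = 10.0
  y^{k+1} = 0.0 + 0.1*10.0 = 1.0
Step 2: y^k = 1.0, reduced costs: (8.0, 10.0)
  x^k = (0.0, 0.0), subgradient = b - a^T x = 10.0
  y^{k+1} = 1.0 + 0.1*10.0 = 2.0
Dual objective at y_2 = 2.0: reduced costs (6.0, 6.0), box minimizer x = (0.0, 0.0)
g(y_2) = b*y + (c1 - a1*y)*x1 + (c2 - a2*y)*x2 = 10*2.0 + 6.0*0.0 + 6.0*0.0 = 20.0 + 0.0 + 0.0 = 20.0


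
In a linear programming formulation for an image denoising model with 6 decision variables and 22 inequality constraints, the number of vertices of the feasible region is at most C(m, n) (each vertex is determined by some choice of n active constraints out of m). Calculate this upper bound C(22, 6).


Each vertex corresponds to some choice of n active constraints out of m, so the number of vertices is at most C(m, n) = m! / (n!(m-n)!).
m = 22, n = 6
Numerator: 22 * 21 * 20 * 19 * 18 * 17
Denominator: 6! = 720
C(22, 6) = 74613


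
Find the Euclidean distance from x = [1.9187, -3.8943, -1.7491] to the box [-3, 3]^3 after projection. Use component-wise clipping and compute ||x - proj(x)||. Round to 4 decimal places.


Project each component onto [-3, 3].
clip(1.9187) = 1.9187, clip(-3.8943) = -3.0, clip(-1.7491) = -1.7491
Projection = [1.9187, -3.0, -1.7491]
Squared diffs: [0.0, 0.7998, 0.0]
Distance = sqrt(0.7998) = 0.8943


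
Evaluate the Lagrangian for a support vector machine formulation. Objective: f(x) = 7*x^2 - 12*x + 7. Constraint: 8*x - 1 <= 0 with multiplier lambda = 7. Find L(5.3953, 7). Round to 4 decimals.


Step 1: Evaluate f(x).
f(5.3953) = 7*5.3953^2 - 12*5.3953 + 7 = 146.0212
Step 2: Evaluate g(x).
g(5.3953) = 8*5.3953 - 1 = 42.1624
Step 3: Compute Lagrangian.
L = 146.0212 + 7*42.1624 = 441.158


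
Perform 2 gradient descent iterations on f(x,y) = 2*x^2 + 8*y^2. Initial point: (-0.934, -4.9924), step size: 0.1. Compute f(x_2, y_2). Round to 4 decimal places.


Gradient descent on f(x,y) = 2*x^2 + 8*y^2.
Starting point: (-0.934, -4.9924), alpha = 0.1
Step 1: grad_x = 2*2*-0.934 = -3.736, grad_y = 2*8*-4.9924 = -79.8784
  x_1 = -0.934 - 0.1*-3.736 = -0.5604
  y_1 = -4.9924 - 0.1*-79.8784 = 2.9954
Step 2: grad_x = 2*2*-0.5604 = -2.2416, grad_y = 2*8*2.9954 = 47.927
  x_2 = -0.5604 - 0.1*-2.2416 = -0.3362
  y_2 = 2.9954 - 0.1*47.927 = -1.7973
f(-0.3362, -1.7973) = 2*(-0.3362)^2 + 8*(-1.7973)^2 = 26.0674


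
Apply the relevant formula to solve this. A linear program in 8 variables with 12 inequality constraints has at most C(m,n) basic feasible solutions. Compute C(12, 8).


Each vertex corresponds to some choice of n active constraints out of m, so the number of vertices is at most C(m, n) = m! / (n!(m-n)!).
m = 12, n = 8
Numerator: 12 * 11 * 10 * 9 * 8 * 7 * 6 * 5
Denominator: 8! = 40320
C(12, 8) = 495


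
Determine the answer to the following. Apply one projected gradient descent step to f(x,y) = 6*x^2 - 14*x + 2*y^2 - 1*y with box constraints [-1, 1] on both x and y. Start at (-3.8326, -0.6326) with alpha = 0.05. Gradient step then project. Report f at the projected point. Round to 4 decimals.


Step 1: Compute gradient at (-3.8326, -0.6326).
grad_x = 2*6*-3.8326 - 14 = -59.9912
grad_y = 2*2*-0.6326 - 1 = -3.5304
Step 2: Gradient step.
x_raw = -3.8326 - 0.05*-59.9912 = -0.833
y_raw = -0.6326 - 0.05*-3.5304 = -0.4561
Step 3: Project onto [-1, 1].
x_proj = clip(-0.833) = -0.833
y_proj = clip(-0.4561) = -0.4561
Step 4: Evaluate f.
f(-0.833, -0.4561) = 16.6984


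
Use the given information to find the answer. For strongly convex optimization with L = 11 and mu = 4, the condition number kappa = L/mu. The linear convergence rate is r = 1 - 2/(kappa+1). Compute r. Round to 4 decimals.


Step 1: Compute the condition number.
kappa = L/mu = 11/4 = 2.75
Step 2: Compute the convergence rate.
r = 1 - 2/(kappa + 1) = 1 - 2*mu/(L + mu) = (L - mu)/(L + mu) = 7/15 = 0.4667


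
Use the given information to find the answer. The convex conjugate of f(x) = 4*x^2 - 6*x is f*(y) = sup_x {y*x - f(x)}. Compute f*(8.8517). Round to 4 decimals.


f*(y) = sup_x {y*x - a*x^2 - b*x} = sup_x {(y-b)*x - a*x^2}
FOC: (y - b) - 2a*x = 0 => x* = (y - b)/(2a)
x* = (8.8517 + 6)/(2*4) = 1.8565
f*(8.8517) = (y-b)^2/(4a) = (8.8517 + 6)^2/(4*4)
= 220.573/16 = 13.7858


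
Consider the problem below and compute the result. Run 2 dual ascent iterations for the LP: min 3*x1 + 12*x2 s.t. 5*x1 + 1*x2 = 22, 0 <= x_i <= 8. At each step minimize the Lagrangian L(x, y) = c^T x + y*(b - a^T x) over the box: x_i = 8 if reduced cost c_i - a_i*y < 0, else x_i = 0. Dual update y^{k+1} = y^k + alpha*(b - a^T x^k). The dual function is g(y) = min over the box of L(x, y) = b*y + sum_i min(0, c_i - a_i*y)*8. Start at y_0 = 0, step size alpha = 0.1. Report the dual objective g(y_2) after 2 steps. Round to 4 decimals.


Dual ascent for LP: min 3*x1 + 12*x2, 5*x1 + 1*x2 = 22, 0 <= x_i <= 8
Step 1: y^k = 0.0, reduced costs: (3.0, 12.0)
  x^k = (0.0, 0.0), subgradient = b - a^T x = 22.0
  y^{k+1} = 0.0 + 0.1*22.0 = 2.2
Step 2: y^k = 2.2, reduced costs: (-8.0, 9.8)
  x^k = (8.0, 0.0), subgradient = b - a^T x = -18.0
  y^{k+1} = 2.2 + 0.1*-18.0 = 0.4
Dual objective at y_2 = 0.4: reduced costs (1.0, 11.6), box minimizer x = (0.0, 0.0)
g(y_2) = b*y + (c1 - a1*y)*x1 + (c2 - a2*y)*x2 = 22*0.4 + 1.0*0.0 + 11.6*0.0 = 8.8 + 0.0 + 0.0 = 8.8


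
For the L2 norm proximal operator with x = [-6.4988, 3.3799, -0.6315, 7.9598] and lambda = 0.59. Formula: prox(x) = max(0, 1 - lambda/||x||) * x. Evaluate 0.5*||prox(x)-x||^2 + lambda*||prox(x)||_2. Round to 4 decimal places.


Step 1: Compute ||x||.
||x|| = 10.8358
Step 2: Compute scaling factor.
scale = max(0, 1 - 0.59/10.8358) = 0.9456
Step 3: prox(x) = [-6.1449, 3.1959, -0.5971, 7.5264]
||prox(x)|| = 10.2458
Step 4: Proximal objective.
0.5*||prox-x||^2 = 0.1741
lambda*||prox|| = 6.045
Total = 6.2191


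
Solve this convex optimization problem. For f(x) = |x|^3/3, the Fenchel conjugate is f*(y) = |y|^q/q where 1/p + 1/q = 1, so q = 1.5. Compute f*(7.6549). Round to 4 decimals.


The conjugate exponent q satisfies 1/p + 1/q = 1.
p = 3, so q = 3/(3 - 1) = 1.5
|y|^q = 7.6549^1.5 = 21.1792
f*(7.6549) = 21.1792 / 1.5 = 14.1195


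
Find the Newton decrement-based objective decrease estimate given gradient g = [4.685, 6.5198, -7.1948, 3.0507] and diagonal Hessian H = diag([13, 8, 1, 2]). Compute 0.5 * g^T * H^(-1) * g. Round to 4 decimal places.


Step 1: H is diagonal, so H^(-1) * g = [0.3604, 0.815, -7.1948, 1.5254].
Step 2: g^T H^(-1) g = sum_i g_i^2 / H_ii
  = (4.685)^2/13 + (6.5198)^2/8 + (-7.1948)^2/1 + (3.0507)^2/2
  = 1.6884 + 5.3135 + 51.7651 + 4.6534 = 63.4204
Step 3: Objective decrease = 0.5 * g^T H^(-1) g = 31.7102


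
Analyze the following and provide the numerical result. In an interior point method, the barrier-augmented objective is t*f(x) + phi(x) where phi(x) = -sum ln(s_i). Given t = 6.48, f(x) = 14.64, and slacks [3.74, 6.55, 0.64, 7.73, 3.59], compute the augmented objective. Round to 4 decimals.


Step 1: Compute log-barrier.
ln values: [1.3191, 1.8795, -0.4463, 2.0451, 1.2782]
phi = -(1.3191 + 1.8795 - 0.4463 + 2.0451 + 1.2782) = -6.0755
Step 2: Compute augmented objective.
t*f(x) = 6.48*14.64 = 94.8672
Total = 94.8672 - 6.0755 = 88.7917
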